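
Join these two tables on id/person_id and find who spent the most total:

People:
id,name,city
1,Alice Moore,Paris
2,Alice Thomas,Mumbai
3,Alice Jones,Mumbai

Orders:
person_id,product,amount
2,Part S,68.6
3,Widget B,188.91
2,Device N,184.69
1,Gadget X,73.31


Join on: people.id = orders.person_id

Joined rows:
  Alice Thomas (Mumbai) bought Part S for $68.6
  Alice Jones (Mumbai) bought Widget B for $188.91
  Alice Thomas (Mumbai) bought Device N for $184.69
  Alice Moore (Paris) bought Gadget X for $73.31

Total per person:
  Alice Thomas: $253.29
  Alice Jones: $188.91
  Alice Moore: $73.31

Top spender: Alice Thomas ($253.29)

Alice Thomas ($253.29)


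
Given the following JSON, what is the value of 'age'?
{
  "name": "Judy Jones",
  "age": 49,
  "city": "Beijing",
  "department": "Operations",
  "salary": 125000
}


Looking up field 'age'
Value: 49

49


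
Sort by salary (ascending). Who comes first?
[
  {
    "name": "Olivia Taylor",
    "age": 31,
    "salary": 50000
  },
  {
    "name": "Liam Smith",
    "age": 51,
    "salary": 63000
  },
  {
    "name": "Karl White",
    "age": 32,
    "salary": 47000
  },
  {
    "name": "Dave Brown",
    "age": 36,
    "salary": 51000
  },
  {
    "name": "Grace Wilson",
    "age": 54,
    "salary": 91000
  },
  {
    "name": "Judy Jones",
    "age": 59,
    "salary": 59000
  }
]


Sort by: salary (ascending)

Sorted order:
  1. Karl White (salary = 47000)
  2. Olivia Taylor (salary = 50000)
  3. Dave Brown (salary = 51000)
  4. Judy Jones (salary = 59000)
  5. Liam Smith (salary = 63000)
  6. Grace Wilson (salary = 91000)

First: Karl White

Karl White


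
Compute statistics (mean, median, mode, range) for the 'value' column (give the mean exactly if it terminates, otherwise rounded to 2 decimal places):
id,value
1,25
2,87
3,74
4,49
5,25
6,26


Data: [25, 87, 74, 49, 25, 26]
Count: 6
Sum: 286
Mean: 286/6 ≈ 47.67 (rounded to 2 decimal places)
Sorted: [25, 25, 26, 49, 74, 87]
Median: 37.5
Mode: 25 (2 times)
Range: 87 - 25 = 62
Min: 25, Max: 87

mean≈47.67, median=37.5, mode=25, range=62


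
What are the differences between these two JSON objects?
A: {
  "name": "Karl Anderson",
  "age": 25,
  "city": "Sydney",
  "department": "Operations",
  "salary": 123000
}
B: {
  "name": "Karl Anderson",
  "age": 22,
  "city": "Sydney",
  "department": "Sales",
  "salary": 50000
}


Comparing each field (in key order):
  name: same
  age: DIFFERENT
  city: same
  department: DIFFERENT
  salary: DIFFERENT
Differences:
  age: 25 -> 22
  department: Operations -> Sales
  salary: 123000 -> 50000

3 field(s) changed

3 changes: age, department, salary


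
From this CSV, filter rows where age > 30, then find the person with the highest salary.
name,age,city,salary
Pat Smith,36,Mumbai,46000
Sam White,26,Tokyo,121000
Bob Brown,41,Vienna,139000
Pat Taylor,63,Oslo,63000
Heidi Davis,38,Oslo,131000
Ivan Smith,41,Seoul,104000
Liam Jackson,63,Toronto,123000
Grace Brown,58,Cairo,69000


Filter: age > 30
Sort by: salary (descending)

Filtered records (7):
  Bob Brown, age 41, salary $139000
  Heidi Davis, age 38, salary $131000
  Liam Jackson, age 63, salary $123000
  Ivan Smith, age 41, salary $104000
  Grace Brown, age 58, salary $69000
  Pat Taylor, age 63, salary $63000
  Pat Smith, age 36, salary $46000

Highest salary: Bob Brown ($139000)

Bob Brown


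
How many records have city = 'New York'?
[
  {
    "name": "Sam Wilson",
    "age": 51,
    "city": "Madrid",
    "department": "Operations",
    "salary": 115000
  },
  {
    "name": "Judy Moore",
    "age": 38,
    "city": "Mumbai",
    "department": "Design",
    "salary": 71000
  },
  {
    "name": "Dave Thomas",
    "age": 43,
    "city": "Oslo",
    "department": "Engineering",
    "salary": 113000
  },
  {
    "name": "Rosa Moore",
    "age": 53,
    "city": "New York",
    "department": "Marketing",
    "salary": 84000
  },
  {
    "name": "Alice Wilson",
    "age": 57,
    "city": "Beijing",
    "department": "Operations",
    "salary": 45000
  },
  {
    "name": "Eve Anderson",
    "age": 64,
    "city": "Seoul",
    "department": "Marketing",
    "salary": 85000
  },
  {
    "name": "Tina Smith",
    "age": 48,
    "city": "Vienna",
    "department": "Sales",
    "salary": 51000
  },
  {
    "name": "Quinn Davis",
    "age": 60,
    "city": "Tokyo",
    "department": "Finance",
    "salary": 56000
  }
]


Data: 8 records
Condition: city = 'New York'

Checking each record:
  Sam Wilson: Madrid
  Judy Moore: Mumbai
  Dave Thomas: Oslo
  Rosa Moore: New York MATCH
  Alice Wilson: Beijing
  Eve Anderson: Seoul
  Tina Smith: Vienna
  Quinn Davis: Tokyo

Count: 1

1


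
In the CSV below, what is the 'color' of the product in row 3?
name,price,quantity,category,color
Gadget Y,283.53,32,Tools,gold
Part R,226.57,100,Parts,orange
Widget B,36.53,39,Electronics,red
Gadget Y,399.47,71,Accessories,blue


Query: Row 3 ('Widget B'), column 'color'
Value: red

red


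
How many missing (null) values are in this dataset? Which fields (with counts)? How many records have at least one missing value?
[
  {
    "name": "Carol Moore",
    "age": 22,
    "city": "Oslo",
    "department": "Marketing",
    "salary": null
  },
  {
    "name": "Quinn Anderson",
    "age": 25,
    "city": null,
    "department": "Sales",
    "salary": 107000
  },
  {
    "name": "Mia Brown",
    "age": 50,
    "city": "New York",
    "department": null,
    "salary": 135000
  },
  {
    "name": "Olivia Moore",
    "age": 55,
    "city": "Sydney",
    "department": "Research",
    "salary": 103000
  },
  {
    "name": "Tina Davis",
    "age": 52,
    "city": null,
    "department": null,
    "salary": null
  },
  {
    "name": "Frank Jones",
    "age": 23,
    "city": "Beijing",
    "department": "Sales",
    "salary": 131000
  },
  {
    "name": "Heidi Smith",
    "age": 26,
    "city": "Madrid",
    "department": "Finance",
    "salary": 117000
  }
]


Checking for missing (null) values in 7 records:

  Carol Moore: salary
  Quinn Anderson: city
  Mia Brown: department
  Olivia Moore: complete
  Tina Davis: city, department, salary
  Frank Jones: complete
  Heidi Smith: complete

Per field:
  name: 0 missing
  age: 0 missing
  city: 2 missing
  department: 2 missing
  salary: 2 missing

Total missing values: 6
Records with any missing: 4

6 missing values (city: 2, department: 2, salary: 2); 4 incomplete records


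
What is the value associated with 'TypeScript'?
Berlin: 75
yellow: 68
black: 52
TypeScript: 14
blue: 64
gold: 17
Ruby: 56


Looking up key 'TypeScript'
Value: 14

14


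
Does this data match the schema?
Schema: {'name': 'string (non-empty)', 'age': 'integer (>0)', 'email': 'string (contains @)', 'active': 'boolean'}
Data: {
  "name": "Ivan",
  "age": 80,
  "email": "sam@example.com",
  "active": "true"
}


Validating each field against schema:
  name: OK (non-empty string)
  age: OK (positive integer)
  email: OK (string with @)
  active: FAIL ("true" is not a boolean)

Result: INVALID (1 error: active)

INVALID (1 error: active)


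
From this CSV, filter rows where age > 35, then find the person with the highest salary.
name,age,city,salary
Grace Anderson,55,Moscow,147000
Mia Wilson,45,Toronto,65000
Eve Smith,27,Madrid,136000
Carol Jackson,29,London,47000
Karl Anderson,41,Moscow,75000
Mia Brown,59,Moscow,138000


Filter: age > 35
Sort by: salary (descending)

Filtered records (4):
  Grace Anderson, age 55, salary $147000
  Mia Brown, age 59, salary $138000
  Karl Anderson, age 41, salary $75000
  Mia Wilson, age 45, salary $65000

Highest salary: Grace Anderson ($147000)

Grace Anderson


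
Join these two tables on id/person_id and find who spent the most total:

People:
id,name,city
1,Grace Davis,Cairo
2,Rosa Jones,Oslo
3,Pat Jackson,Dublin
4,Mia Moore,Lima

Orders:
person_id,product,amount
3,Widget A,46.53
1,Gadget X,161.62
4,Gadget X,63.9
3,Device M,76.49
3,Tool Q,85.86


Join on: people.id = orders.person_id

Joined rows:
  Pat Jackson (Dublin) bought Widget A for $46.53
  Grace Davis (Cairo) bought Gadget X for $161.62
  Mia Moore (Lima) bought Gadget X for $63.9
  Pat Jackson (Dublin) bought Device M for $76.49
  Pat Jackson (Dublin) bought Tool Q for $85.86

Total per person:
  Pat Jackson: $208.88
  Grace Davis: $161.62
  Mia Moore: $63.90

Top spender: Pat Jackson ($208.88)

Pat Jackson ($208.88)


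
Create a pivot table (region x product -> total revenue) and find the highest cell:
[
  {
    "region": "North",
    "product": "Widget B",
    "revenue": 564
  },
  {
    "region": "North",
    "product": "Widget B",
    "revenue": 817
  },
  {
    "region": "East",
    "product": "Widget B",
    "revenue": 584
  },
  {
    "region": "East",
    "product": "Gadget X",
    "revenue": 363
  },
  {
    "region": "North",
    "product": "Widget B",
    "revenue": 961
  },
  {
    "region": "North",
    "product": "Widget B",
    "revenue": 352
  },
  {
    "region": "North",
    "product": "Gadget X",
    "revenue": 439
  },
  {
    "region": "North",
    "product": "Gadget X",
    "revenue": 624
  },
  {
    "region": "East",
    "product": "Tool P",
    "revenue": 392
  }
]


Pivot: region (rows) x product (columns) -> total revenue

     Gadget X      Tool P        Widget B    
East           363           392           584  
North         1063             0          2694  

Highest: North / Widget B = $2694

North / Widget B = $2694


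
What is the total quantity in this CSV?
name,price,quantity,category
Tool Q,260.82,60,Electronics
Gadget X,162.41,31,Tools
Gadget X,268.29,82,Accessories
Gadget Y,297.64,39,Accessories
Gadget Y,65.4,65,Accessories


Computing total quantity:
Values: [60, 31, 82, 39, 65]
Sum = 277

277


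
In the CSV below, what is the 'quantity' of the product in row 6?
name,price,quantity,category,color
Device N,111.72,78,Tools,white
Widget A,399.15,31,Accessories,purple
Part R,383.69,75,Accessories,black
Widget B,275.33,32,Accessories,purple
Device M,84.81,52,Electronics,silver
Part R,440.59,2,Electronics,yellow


Query: Row 6 ('Part R'), column 'quantity'
Value: 2

2


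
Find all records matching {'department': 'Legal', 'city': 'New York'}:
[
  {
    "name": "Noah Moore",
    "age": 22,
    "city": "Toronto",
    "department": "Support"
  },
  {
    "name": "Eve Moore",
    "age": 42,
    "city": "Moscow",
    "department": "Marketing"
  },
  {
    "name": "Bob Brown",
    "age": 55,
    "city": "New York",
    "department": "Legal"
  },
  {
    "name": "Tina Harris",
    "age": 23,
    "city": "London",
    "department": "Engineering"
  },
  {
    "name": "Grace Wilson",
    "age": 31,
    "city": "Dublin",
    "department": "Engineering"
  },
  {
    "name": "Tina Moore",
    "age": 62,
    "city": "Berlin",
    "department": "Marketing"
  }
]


Search criteria: {'department': 'Legal', 'city': 'New York'}

Checking 6 records:
  Noah Moore: {department: Support, city: Toronto}
  Eve Moore: {department: Marketing, city: Moscow}
  Bob Brown: {department: Legal, city: New York} <-- MATCH
  Tina Harris: {department: Engineering, city: London}
  Grace Wilson: {department: Engineering, city: Dublin}
  Tina Moore: {department: Marketing, city: Berlin}

Matches: ["Bob Brown"]

["Bob Brown"]


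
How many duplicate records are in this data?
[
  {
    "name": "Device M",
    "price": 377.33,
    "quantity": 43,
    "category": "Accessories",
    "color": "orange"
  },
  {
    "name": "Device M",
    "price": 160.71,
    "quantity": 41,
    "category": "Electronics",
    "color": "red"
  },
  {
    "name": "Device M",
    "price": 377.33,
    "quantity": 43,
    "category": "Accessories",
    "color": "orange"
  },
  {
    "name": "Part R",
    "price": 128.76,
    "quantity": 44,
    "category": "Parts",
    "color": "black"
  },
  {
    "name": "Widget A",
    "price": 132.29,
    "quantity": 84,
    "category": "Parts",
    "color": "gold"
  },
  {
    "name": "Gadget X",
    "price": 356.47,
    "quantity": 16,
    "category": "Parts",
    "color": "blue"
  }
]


Checking 6 records for duplicates:

  Row 1: Device M ($377.33, qty 43)
  Row 2: Device M ($160.71, qty 41)
  Row 3: Device M ($377.33, qty 43) <-- DUPLICATE
  Row 4: Part R ($128.76, qty 44)
  Row 5: Widget A ($132.29, qty 84)
  Row 6: Gadget X ($356.47, qty 16)

Duplicates found: 1
Unique records: 5

1 duplicates, 5 unique


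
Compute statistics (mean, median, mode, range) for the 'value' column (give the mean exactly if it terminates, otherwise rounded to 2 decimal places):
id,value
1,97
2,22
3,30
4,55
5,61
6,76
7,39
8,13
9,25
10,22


Data: [97, 22, 30, 55, 61, 76, 39, 13, 25, 22]
Count: 10
Sum: 440
Mean: 440/10 = 44
Sorted: [13, 22, 22, 25, 30, 39, 55, 61, 76, 97]
Median: 34.5
Mode: 22 (2 times)
Range: 97 - 13 = 84
Min: 13, Max: 97

mean=44, median=34.5, mode=22, range=84


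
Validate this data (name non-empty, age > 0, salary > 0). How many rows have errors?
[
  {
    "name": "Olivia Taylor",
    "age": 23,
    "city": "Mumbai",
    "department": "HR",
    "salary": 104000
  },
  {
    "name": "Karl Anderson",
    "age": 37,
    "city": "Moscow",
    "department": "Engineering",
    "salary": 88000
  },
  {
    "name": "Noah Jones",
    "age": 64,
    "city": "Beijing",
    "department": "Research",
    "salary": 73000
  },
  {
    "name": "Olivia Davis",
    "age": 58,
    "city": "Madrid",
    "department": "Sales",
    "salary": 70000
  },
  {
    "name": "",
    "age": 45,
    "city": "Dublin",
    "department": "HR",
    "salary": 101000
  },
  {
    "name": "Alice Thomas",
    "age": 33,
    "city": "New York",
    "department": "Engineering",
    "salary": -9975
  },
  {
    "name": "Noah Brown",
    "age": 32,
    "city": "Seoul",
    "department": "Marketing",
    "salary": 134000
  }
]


Validating 7 records:
Rules: name non-empty, age > 0, salary > 0

  Row 1 (Olivia Taylor): OK
  Row 2 (Karl Anderson): OK
  Row 3 (Noah Jones): OK
  Row 4 (Olivia Davis): OK
  Row 5 (???): empty name
  Row 6 (Alice Thomas): negative salary: -9975
  Row 7 (Noah Brown): OK

Total errors: 2

2 errors


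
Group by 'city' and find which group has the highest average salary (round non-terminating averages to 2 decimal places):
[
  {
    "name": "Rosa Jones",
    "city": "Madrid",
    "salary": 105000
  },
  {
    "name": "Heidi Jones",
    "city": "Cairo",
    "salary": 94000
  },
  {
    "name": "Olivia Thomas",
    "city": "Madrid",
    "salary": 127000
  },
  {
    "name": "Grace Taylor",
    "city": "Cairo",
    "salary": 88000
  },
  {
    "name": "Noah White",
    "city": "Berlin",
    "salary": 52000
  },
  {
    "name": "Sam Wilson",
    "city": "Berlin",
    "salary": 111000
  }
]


Group by: city

Groups:
  Berlin: 2 people, avg salary = 163000/2 = $81500
  Cairo: 2 people, avg salary = 182000/2 = $91000
  Madrid: 2 people, avg salary = 232000/2 = $116000

Highest average salary: Madrid ($116000)

Madrid ($116000)


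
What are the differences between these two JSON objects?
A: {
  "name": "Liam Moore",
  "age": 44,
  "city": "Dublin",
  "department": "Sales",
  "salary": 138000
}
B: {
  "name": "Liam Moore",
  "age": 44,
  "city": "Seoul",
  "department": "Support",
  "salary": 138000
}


Comparing each field (in key order):
  name: same
  age: same
  city: DIFFERENT
  department: DIFFERENT
  salary: same
Differences:
  city: Dublin -> Seoul
  department: Sales -> Support

2 field(s) changed

2 changes: city, department


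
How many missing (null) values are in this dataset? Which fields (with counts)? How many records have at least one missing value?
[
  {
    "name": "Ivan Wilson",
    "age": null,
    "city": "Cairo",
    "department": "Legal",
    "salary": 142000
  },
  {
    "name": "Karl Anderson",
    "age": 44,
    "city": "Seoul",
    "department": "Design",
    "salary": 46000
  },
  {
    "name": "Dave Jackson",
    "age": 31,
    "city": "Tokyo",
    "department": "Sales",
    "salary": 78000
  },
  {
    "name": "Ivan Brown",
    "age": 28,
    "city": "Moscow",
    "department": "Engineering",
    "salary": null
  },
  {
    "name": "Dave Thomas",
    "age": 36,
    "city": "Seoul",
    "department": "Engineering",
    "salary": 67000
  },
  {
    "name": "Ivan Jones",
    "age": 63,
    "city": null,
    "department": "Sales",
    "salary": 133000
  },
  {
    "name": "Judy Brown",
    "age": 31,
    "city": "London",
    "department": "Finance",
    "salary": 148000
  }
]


Checking for missing (null) values in 7 records:

  Ivan Wilson: age
  Karl Anderson: complete
  Dave Jackson: complete
  Ivan Brown: salary
  Dave Thomas: complete
  Ivan Jones: city
  Judy Brown: complete

Per field:
  name: 0 missing
  age: 1 missing
  city: 1 missing
  department: 0 missing
  salary: 1 missing

Total missing values: 3
Records with any missing: 3

3 missing values (age: 1, city: 1, salary: 1); 3 incomplete records


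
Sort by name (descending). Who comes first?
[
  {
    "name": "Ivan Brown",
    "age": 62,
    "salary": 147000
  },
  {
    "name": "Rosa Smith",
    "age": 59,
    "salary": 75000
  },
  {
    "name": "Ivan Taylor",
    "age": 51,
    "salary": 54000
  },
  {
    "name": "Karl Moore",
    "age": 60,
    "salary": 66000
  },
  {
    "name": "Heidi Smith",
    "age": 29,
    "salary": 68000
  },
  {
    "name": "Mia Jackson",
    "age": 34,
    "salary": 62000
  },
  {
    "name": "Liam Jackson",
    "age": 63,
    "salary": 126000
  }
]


Sort by: name (descending)

Sorted order:
  1. Rosa Smith (name = Rosa Smith)
  2. Mia Jackson (name = Mia Jackson)
  3. Liam Jackson (name = Liam Jackson)
  4. Karl Moore (name = Karl Moore)
  5. Ivan Taylor (name = Ivan Taylor)
  6. Ivan Brown (name = Ivan Brown)
  7. Heidi Smith (name = Heidi Smith)

First: Rosa Smith

Rosa Smith


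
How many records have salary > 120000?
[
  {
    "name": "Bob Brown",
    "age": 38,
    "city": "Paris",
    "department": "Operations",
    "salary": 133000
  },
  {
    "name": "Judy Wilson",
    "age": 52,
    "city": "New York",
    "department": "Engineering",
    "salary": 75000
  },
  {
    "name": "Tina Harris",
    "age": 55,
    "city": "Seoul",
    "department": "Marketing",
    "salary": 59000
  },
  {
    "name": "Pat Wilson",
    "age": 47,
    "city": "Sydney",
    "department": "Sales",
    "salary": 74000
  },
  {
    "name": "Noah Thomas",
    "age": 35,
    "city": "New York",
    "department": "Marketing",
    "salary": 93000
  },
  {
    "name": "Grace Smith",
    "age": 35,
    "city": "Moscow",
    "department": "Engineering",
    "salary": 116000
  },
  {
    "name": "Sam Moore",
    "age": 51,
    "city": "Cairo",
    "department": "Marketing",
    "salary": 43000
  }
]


Data: 7 records
Condition: salary > 120000

Checking each record:
  Bob Brown: 133000 MATCH
  Judy Wilson: 75000
  Tina Harris: 59000
  Pat Wilson: 74000
  Noah Thomas: 93000
  Grace Smith: 116000
  Sam Moore: 43000

Count: 1

1


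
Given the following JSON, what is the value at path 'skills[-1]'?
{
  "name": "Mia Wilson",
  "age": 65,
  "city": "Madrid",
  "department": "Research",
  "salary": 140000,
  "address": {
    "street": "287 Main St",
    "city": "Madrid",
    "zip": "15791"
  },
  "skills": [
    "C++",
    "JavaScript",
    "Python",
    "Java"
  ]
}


Query: skills[-1]
Path: skills -> last element
Value: Java

Java


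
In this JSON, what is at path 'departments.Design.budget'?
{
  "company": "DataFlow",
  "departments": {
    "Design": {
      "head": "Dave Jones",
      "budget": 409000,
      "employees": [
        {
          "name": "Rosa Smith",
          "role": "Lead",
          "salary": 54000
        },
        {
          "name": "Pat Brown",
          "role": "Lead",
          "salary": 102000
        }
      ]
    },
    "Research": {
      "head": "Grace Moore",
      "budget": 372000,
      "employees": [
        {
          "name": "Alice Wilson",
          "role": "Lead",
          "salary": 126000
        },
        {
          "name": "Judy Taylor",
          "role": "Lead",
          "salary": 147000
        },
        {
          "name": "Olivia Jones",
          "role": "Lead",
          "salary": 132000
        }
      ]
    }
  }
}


Path: departments.Design.budget

Navigate:
  -> departments
  -> Design
  -> budget = 409000

409000


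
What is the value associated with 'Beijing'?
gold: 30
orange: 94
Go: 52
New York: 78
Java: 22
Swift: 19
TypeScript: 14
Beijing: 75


Looking up key 'Beijing'
Value: 75

75


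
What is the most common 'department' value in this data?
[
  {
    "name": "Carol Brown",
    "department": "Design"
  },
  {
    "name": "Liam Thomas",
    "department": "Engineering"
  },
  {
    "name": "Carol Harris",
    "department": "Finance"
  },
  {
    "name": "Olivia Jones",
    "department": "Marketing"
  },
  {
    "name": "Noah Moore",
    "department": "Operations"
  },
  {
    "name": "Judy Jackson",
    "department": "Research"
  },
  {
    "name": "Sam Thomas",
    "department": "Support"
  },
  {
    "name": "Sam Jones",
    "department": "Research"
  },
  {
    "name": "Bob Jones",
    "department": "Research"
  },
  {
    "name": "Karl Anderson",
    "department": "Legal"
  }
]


Counting 'department' values across 10 records:

  Research: 3 ###
  Design: 1 #
  Engineering: 1 #
  Finance: 1 #
  Marketing: 1 #
  Operations: 1 #
  Support: 1 #
  Legal: 1 #

Most common: Research (3 times)

Research (3 times)


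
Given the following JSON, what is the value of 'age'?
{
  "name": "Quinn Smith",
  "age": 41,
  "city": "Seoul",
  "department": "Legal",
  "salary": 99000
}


Looking up field 'age'
Value: 41

41


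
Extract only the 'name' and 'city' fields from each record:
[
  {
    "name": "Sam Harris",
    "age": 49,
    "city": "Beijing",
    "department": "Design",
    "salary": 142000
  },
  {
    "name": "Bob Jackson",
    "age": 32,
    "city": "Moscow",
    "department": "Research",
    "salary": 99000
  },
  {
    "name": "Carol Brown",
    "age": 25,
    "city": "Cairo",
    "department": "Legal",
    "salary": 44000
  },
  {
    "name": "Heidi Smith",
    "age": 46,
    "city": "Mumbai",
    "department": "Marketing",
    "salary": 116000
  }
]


Original: 4 records with fields: name, age, city, department, salary
Keep: ['name', 'city']
Drop: ['age', 'department', 'salary']
Result: 4 records, 2 fields each

[
  {
    "name": "Sam Harris",
    "city": "Beijing"
  },
  {
    "name": "Bob Jackson",
    "city": "Moscow"
  },
  {
    "name": "Carol Brown",
    "city": "Cairo"
  },
  {
    "name": "Heidi Smith",
    "city": "Mumbai"
  }
]


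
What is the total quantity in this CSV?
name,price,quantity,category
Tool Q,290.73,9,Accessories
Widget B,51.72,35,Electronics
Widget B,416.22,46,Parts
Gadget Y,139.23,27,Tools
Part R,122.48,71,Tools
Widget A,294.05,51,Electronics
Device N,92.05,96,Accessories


Computing total quantity:
Values: [9, 35, 46, 27, 71, 51, 96]
Sum = 335

335


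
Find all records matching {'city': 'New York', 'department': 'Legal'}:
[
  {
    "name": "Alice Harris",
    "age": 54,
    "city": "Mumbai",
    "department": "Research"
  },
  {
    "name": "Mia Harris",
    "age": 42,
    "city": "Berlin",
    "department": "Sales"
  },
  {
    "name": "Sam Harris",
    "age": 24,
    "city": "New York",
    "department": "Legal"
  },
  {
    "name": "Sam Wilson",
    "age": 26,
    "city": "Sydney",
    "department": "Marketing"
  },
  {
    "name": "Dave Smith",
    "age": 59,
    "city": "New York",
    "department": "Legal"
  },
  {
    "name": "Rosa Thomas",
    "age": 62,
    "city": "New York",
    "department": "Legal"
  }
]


Search criteria: {'city': 'New York', 'department': 'Legal'}

Checking 6 records:
  Alice Harris: {city: Mumbai, department: Research}
  Mia Harris: {city: Berlin, department: Sales}
  Sam Harris: {city: New York, department: Legal} <-- MATCH
  Sam Wilson: {city: Sydney, department: Marketing}
  Dave Smith: {city: New York, department: Legal} <-- MATCH
  Rosa Thomas: {city: New York, department: Legal} <-- MATCH

Matches: ["Sam Harris", "Dave Smith", "Rosa Thomas"]

["Sam Harris", "Dave Smith", "Rosa Thomas"]


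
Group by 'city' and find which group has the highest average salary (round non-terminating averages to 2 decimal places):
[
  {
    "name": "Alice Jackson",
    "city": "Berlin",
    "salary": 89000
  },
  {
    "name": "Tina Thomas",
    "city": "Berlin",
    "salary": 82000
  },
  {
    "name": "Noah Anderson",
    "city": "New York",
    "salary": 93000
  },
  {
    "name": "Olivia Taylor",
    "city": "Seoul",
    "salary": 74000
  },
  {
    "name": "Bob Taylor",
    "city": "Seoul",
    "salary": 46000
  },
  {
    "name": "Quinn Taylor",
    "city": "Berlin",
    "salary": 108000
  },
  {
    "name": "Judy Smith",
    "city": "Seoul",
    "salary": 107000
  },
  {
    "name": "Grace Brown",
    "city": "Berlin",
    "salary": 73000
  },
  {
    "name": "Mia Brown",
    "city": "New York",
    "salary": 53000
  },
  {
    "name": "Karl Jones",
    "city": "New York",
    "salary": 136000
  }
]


Group by: city

Groups:
  Berlin: 4 people, avg salary = 352000/4 = $88000
  New York: 3 people, avg salary = 282000/3 = $94000
  Seoul: 3 people, avg salary = 227000/3 ≈ $75666.67

Highest average salary: New York ($94000)

New York ($94000)


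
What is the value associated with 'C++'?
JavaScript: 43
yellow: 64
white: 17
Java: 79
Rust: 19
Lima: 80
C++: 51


Looking up key 'C++'
Value: 51

51


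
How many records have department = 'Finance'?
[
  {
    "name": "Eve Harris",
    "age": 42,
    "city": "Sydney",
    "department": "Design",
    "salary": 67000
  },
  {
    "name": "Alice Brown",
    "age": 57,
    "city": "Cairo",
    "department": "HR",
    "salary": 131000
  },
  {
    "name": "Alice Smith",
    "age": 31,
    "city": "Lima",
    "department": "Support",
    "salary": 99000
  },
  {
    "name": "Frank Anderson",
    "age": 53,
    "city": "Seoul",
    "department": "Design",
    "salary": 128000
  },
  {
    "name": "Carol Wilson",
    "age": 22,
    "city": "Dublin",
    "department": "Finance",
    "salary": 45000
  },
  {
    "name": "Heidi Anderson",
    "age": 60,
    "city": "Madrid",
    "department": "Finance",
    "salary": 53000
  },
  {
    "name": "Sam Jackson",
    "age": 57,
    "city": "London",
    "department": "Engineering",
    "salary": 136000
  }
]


Data: 7 records
Condition: department = 'Finance'

Checking each record:
  Eve Harris: Design
  Alice Brown: HR
  Alice Smith: Support
  Frank Anderson: Design
  Carol Wilson: Finance MATCH
  Heidi Anderson: Finance MATCH
  Sam Jackson: Engineering

Count: 2

2


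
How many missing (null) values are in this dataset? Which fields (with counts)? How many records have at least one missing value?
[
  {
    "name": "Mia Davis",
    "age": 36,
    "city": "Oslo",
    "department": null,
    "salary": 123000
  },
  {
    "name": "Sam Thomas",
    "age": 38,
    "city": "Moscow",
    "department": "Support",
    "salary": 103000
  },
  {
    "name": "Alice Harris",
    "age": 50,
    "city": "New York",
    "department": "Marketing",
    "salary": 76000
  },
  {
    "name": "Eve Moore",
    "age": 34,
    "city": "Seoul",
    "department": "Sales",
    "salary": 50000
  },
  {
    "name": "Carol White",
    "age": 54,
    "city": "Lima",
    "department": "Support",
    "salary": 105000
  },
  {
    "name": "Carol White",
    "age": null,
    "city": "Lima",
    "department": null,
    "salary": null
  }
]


Checking for missing (null) values in 6 records:

  Mia Davis: department
  Sam Thomas: complete
  Alice Harris: complete
  Eve Moore: complete
  Carol White: complete
  Carol White: age, department, salary

Per field:
  name: 0 missing
  age: 1 missing
  city: 0 missing
  department: 2 missing
  salary: 1 missing

Total missing values: 4
Records with any missing: 2

4 missing values (age: 1, department: 2, salary: 1); 2 incomplete records


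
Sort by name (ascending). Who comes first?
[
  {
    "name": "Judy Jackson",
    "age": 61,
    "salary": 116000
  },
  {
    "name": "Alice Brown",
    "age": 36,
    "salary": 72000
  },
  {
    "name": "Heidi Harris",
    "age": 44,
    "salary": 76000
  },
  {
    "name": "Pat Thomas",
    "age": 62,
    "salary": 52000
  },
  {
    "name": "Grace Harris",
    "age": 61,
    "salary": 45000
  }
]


Sort by: name (ascending)

Sorted order:
  1. Alice Brown (name = Alice Brown)
  2. Grace Harris (name = Grace Harris)
  3. Heidi Harris (name = Heidi Harris)
  4. Judy Jackson (name = Judy Jackson)
  5. Pat Thomas (name = Pat Thomas)

First: Alice Brown

Alice Brown


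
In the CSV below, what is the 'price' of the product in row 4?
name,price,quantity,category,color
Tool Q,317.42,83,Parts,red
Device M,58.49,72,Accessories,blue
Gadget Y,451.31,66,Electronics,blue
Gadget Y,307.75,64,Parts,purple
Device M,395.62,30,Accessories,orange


Query: Row 4 ('Gadget Y'), column 'price'
Value: 307.75

307.75


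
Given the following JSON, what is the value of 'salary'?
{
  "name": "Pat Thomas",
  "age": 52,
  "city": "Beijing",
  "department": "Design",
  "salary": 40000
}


Looking up field 'salary'
Value: 40000

40000


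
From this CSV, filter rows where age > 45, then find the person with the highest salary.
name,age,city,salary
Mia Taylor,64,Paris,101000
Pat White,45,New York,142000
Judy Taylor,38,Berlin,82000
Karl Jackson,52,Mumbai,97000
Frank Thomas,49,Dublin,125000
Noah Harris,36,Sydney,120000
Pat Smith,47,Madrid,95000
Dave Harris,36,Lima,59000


Filter: age > 45
Sort by: salary (descending)

Filtered records (4):
  Frank Thomas, age 49, salary $125000
  Mia Taylor, age 64, salary $101000
  Karl Jackson, age 52, salary $97000
  Pat Smith, age 47, salary $95000

Highest salary: Frank Thomas ($125000)

Frank Thomas


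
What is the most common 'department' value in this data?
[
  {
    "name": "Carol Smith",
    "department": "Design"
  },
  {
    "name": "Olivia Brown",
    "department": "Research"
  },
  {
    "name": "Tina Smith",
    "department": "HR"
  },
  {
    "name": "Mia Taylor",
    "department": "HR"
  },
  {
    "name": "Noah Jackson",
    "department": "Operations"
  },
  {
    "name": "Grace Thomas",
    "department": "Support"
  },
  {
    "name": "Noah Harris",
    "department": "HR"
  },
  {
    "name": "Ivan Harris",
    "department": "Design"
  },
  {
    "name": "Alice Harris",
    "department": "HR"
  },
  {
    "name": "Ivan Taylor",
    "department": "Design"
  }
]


Counting 'department' values across 10 records:

  HR: 4 ####
  Design: 3 ###
  Research: 1 #
  Operations: 1 #
  Support: 1 #

Most common: HR (4 times)

HR (4 times)


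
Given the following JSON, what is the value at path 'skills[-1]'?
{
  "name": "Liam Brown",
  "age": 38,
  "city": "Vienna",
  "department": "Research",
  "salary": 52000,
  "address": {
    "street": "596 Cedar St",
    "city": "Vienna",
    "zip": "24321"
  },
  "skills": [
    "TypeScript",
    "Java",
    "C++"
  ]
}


Query: skills[-1]
Path: skills -> last element
Value: C++

C++


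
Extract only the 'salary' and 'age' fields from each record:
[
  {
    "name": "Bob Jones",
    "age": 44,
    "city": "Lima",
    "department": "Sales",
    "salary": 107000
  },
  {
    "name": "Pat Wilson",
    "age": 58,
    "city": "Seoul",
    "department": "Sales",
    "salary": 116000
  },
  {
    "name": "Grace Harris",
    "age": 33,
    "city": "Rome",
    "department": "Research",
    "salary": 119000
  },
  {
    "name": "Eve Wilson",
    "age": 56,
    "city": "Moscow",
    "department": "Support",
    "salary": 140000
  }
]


Original: 4 records with fields: name, age, city, department, salary
Keep: ['salary', 'age']
Drop: ['name', 'city', 'department']
Result: 4 records, 2 fields each

[
  {
    "salary": 107000,
    "age": 44
  },
  {
    "salary": 116000,
    "age": 58
  },
  {
    "salary": 119000,
    "age": 33
  },
  {
    "salary": 140000,
    "age": 56
  }
]


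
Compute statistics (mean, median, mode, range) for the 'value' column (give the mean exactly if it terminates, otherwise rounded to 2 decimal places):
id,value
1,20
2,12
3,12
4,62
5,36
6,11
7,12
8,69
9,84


Data: [20, 12, 12, 62, 36, 11, 12, 69, 84]
Count: 9
Sum: 318
Mean: 318/9 ≈ 35.33 (rounded to 2 decimal places)
Sorted: [11, 12, 12, 12, 20, 36, 62, 69, 84]
Median: 20.0
Mode: 12 (3 times)
Range: 84 - 11 = 73
Min: 11, Max: 84

mean≈35.33, median=20.0, mode=12, range=73


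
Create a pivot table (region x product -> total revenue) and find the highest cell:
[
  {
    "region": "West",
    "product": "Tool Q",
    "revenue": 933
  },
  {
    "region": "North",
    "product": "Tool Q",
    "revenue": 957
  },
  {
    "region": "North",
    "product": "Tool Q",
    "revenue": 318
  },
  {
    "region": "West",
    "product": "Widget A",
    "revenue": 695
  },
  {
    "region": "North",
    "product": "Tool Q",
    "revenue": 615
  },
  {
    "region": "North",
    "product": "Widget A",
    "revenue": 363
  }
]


Pivot: region (rows) x product (columns) -> total revenue

     Tool Q        Widget A    
North         1890           363  
West           933           695  

Highest: North / Tool Q = $1890

North / Tool Q = $1890


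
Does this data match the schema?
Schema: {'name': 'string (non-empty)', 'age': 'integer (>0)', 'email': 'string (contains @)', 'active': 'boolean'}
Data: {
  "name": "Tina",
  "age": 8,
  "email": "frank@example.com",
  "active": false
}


Validating each field against schema:
  name: OK (non-empty string)
  age: OK (positive integer)
  email: OK (string with @)
  active: OK (boolean)

Result: VALID

VALID


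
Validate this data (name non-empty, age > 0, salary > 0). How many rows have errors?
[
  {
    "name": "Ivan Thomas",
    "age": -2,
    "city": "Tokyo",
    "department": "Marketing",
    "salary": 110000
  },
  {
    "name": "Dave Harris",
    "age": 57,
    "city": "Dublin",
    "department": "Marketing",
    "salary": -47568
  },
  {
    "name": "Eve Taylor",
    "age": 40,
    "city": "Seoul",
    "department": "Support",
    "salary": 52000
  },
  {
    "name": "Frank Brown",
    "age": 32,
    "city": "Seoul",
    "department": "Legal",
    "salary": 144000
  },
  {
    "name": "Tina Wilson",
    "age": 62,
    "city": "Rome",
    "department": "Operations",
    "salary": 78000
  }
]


Validating 5 records:
Rules: name non-empty, age > 0, salary > 0

  Row 1 (Ivan Thomas): negative age: -2
  Row 2 (Dave Harris): negative salary: -47568
  Row 3 (Eve Taylor): OK
  Row 4 (Frank Brown): OK
  Row 5 (Tina Wilson): OK

Total errors: 2

2 errors


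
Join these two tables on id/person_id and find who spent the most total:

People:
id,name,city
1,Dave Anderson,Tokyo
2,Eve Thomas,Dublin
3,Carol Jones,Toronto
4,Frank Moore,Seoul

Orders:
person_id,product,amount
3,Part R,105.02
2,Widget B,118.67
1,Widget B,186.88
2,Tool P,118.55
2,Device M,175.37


Join on: people.id = orders.person_id

Joined rows:
  Carol Jones (Toronto) bought Part R for $105.02
  Eve Thomas (Dublin) bought Widget B for $118.67
  Dave Anderson (Tokyo) bought Widget B for $186.88
  Eve Thomas (Dublin) bought Tool P for $118.55
  Eve Thomas (Dublin) bought Device M for $175.37

Total per person:
  Eve Thomas: $412.59
  Dave Anderson: $186.88
  Carol Jones: $105.02

Top spender: Eve Thomas ($412.59)

Eve Thomas ($412.59)


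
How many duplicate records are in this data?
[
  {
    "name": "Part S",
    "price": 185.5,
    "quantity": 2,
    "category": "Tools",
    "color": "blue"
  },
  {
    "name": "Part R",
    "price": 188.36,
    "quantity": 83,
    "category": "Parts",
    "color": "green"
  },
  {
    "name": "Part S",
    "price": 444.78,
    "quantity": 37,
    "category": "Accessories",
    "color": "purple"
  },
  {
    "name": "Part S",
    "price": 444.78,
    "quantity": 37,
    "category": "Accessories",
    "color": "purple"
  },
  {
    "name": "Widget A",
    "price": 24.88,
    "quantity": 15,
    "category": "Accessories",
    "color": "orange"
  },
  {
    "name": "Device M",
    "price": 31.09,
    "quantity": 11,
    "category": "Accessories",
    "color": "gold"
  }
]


Checking 6 records for duplicates:

  Row 1: Part S ($185.5, qty 2)
  Row 2: Part R ($188.36, qty 83)
  Row 3: Part S ($444.78, qty 37)
  Row 4: Part S ($444.78, qty 37) <-- DUPLICATE
  Row 5: Widget A ($24.88, qty 15)
  Row 6: Device M ($31.09, qty 11)

Duplicates found: 1
Unique records: 5

1 duplicates, 5 unique


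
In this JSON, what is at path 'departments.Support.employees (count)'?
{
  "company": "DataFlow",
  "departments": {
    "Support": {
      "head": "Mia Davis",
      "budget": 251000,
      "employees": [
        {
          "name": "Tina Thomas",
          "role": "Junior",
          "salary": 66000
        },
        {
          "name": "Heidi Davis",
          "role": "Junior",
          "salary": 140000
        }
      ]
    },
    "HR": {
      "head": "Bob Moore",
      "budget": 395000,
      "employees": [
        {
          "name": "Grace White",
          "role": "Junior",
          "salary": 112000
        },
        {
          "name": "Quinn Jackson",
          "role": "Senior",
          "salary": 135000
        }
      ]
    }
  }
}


Path: departments.Support.employees (count)

Navigate:
  -> departments
  -> Support
  -> employees (array, length 2)

2


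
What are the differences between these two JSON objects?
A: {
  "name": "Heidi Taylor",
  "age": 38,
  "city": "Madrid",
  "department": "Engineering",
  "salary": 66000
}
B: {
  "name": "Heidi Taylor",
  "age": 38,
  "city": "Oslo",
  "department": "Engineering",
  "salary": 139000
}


Comparing each field (in key order):
  name: same
  age: same
  city: DIFFERENT
  department: same
  salary: DIFFERENT
Differences:
  city: Madrid -> Oslo
  salary: 66000 -> 139000

2 field(s) changed

2 changes: city, salary


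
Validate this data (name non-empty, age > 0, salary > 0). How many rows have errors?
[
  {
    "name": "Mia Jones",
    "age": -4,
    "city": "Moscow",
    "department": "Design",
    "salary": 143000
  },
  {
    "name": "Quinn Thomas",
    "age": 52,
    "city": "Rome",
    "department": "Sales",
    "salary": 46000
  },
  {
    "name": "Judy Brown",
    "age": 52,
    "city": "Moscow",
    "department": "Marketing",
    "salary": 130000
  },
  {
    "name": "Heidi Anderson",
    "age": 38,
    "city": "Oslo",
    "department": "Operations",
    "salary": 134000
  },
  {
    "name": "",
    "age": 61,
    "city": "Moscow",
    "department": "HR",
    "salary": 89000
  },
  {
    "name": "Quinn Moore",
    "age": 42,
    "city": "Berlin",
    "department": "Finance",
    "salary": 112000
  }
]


Validating 6 records:
Rules: name non-empty, age > 0, salary > 0

  Row 1 (Mia Jones): negative age: -4
  Row 2 (Quinn Thomas): OK
  Row 3 (Judy Brown): OK
  Row 4 (Heidi Anderson): OK
  Row 5 (???): empty name
  Row 6 (Quinn Moore): OK

Total errors: 2

2 errors


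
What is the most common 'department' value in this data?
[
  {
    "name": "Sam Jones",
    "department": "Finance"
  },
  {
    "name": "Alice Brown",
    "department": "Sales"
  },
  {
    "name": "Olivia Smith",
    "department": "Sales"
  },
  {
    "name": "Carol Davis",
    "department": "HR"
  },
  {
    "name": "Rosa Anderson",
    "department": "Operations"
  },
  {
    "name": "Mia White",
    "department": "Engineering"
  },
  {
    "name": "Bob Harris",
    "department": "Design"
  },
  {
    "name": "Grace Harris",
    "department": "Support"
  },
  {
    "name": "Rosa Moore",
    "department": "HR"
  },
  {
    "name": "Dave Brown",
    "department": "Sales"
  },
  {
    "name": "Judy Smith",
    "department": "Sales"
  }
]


Counting 'department' values across 11 records:

  Sales: 4 ####
  HR: 2 ##
  Finance: 1 #
  Operations: 1 #
  Engineering: 1 #
  Design: 1 #
  Support: 1 #

Most common: Sales (4 times)

Sales (4 times)


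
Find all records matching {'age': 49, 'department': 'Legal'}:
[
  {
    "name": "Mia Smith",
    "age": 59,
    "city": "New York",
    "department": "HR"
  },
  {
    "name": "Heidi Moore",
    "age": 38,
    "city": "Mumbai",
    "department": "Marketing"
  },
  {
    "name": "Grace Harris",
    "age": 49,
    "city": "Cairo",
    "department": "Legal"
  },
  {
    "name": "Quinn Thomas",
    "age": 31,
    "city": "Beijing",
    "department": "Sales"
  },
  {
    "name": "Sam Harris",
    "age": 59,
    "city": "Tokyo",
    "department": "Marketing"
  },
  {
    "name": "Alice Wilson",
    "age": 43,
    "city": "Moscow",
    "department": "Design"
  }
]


Search criteria: {'age': 49, 'department': 'Legal'}

Checking 6 records:
  Mia Smith: {age: 59, department: HR}
  Heidi Moore: {age: 38, department: Marketing}
  Grace Harris: {age: 49, department: Legal} <-- MATCH
  Quinn Thomas: {age: 31, department: Sales}
  Sam Harris: {age: 59, department: Marketing}
  Alice Wilson: {age: 43, department: Design}

Matches: ["Grace Harris"]

["Grace Harris"]
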